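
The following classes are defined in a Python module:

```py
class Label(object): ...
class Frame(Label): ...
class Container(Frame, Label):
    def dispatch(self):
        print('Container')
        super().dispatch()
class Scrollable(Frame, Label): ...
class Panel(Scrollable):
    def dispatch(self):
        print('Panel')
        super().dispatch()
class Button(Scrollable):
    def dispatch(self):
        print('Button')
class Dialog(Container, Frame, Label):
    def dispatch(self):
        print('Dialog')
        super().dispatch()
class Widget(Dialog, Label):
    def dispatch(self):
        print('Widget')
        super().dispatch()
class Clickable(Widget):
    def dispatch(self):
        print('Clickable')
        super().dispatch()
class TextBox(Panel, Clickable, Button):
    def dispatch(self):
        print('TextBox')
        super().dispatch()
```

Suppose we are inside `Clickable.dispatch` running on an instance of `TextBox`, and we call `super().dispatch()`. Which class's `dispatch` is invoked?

L[TextBox] = TextBox + merge(L[Panel], L[Clickable], L[Button], [Panel Clickable Button])
  take Panel:  [Panel Scrollable Frame Label object] + [Clickable Widget Dialog Container Frame Label object] + [Button Scrollable Frame Label object] + [Panel Clickable Button]
  take Clickable:  [Scrollable Frame Label object] + [Clickable Widget Dialog Container Frame Label object] + [Button Scrollable Frame Label object] + [Clickable Button]
  take Widget:  [Scrollable Frame Label object] + [Widget Dialog Container Frame Label object] + [Button Scrollable Frame Label object] + [Button]
  take Dialog:  [Scrollable Frame Label object] + [Dialog Container Frame Label object] + [Button Scrollable Frame Label object] + [Button]
  take Container:  [Scrollable Frame Label object] + [Container Frame Label object] + [Button Scrollable Frame Label object] + [Button]
  take Button:  [Scrollable Frame Label object] + [Frame Label object] + [Button Scrollable Frame Label object] + [Button]
  take Scrollable:  [Scrollable Frame Label object] + [Frame Label object] + [Scrollable Frame Label object]
  take Frame:  [Frame Label object] + [Frame Label object] + [Frame Label object]
  take Label:  [Label object] + [Label object] + [Label object]
  take object:  [object] + [object] + [object]
MRO: TextBox Panel Clickable Widget Dialog Container Button Scrollable Frame Label object
super() in Clickable.dispatch on a TextBox instance goes to the class after Clickable in TextBox's MRO: Widget.

Widget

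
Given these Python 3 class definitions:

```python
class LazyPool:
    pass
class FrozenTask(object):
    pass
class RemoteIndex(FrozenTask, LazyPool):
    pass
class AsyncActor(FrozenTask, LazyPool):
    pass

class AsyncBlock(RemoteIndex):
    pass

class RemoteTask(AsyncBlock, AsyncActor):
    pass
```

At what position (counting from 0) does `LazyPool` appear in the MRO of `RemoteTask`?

5

L[RemoteTask] = RemoteTask + merge(L[AsyncBlock], L[AsyncActor], [AsyncBlock AsyncActor])
  take AsyncBlock:  [AsyncBlock RemoteIndex FrozenTask LazyPool object] + [AsyncActor FrozenTask LazyPool object] + [AsyncBlock AsyncActor]
  take RemoteIndex:  [RemoteIndex FrozenTask LazyPool object] + [AsyncActor FrozenTask LazyPool object] + [AsyncActor]
  take AsyncActor:  [FrozenTask LazyPool object] + [AsyncActor FrozenTask LazyPool object] + [AsyncActor]
  take FrozenTask:  [FrozenTask LazyPool object] + [FrozenTask LazyPool object]
  take LazyPool:  [LazyPool object] + [LazyPool object]
  take object:  [object] + [object]
MRO: RemoteTask AsyncBlock RemoteIndex AsyncActor FrozenTask LazyPool object
LazyPool sits at index 5.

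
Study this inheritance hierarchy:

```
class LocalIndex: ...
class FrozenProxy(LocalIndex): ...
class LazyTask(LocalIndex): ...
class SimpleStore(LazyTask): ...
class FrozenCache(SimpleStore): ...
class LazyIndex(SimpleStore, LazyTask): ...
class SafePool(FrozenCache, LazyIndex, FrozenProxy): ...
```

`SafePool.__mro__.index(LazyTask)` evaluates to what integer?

L[SafePool] = SafePool + merge(L[FrozenCache], L[LazyIndex], L[FrozenProxy], [FrozenCache LazyIndex FrozenProxy])
  take FrozenCache:  [FrozenCache SimpleStore LazyTask LocalIndex object] + [LazyIndex SimpleStore LazyTask LocalIndex object] + [FrozenProxy LocalIndex object] + [FrozenCache LazyIndex FrozenProxy]
  take LazyIndex:  [SimpleStore LazyTask LocalIndex object] + [LazyIndex SimpleStore LazyTask LocalIndex object] + [FrozenProxy LocalIndex object] + [LazyIndex FrozenProxy]
  take SimpleStore:  [SimpleStore LazyTask LocalIndex object] + [SimpleStore LazyTask LocalIndex object] + [FrozenProxy LocalIndex object] + [FrozenProxy]
  take LazyTask:  [LazyTask LocalIndex object] + [LazyTask LocalIndex object] + [FrozenProxy LocalIndex object] + [FrozenProxy]
  take FrozenProxy:  [LocalIndex object] + [LocalIndex object] + [FrozenProxy LocalIndex object] + [FrozenProxy]
  take LocalIndex:  [LocalIndex object] + [LocalIndex object] + [LocalIndex object]
  take object:  [object] + [object] + [object]
MRO: SafePool FrozenCache LazyIndex SimpleStore LazyTask FrozenProxy LocalIndex object
LazyTask sits at index 4.

4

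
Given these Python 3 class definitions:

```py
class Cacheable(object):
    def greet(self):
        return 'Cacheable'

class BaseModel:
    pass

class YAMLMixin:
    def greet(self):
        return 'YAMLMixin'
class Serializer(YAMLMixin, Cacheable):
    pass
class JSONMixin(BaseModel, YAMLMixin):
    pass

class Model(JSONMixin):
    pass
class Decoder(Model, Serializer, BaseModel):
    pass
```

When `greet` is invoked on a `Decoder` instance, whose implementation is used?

L[Decoder] = Decoder + merge(L[Model], L[Serializer], L[BaseModel], [Model Serializer BaseModel])
  take Model:  [Model JSONMixin BaseModel YAMLMixin object] + [Serializer YAMLMixin Cacheable object] + [BaseModel object] + [Model Serializer BaseModel]
  take JSONMixin:  [JSONMixin BaseModel YAMLMixin object] + [Serializer YAMLMixin Cacheable object] + [BaseModel object] + [Serializer BaseModel]
  take Serializer:  [BaseModel YAMLMixin object] + [Serializer YAMLMixin Cacheable object] + [BaseModel object] + [Serializer BaseModel]
  take BaseModel:  [BaseModel YAMLMixin object] + [YAMLMixin Cacheable object] + [BaseModel object] + [BaseModel]
  take YAMLMixin:  [YAMLMixin object] + [YAMLMixin Cacheable object] + [object]
  take Cacheable:  [object] + [Cacheable object] + [object]
  take object:  [object] + [object] + [object]
MRO: Decoder Model JSONMixin Serializer BaseModel YAMLMixin Cacheable object
greet is defined in: Cacheable, YAMLMixin. First along the MRO is YAMLMixin.

YAMLMixin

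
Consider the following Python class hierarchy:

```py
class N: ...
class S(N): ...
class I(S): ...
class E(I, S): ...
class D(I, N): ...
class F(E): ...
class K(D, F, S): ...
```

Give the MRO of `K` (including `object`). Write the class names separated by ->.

L[K] = K + merge(L[D], L[F], L[S], [D F S])
  take D:  [D I S N object] + [F E I S N object] + [S N object] + [D F S]
  take F:  [I S N object] + [F E I S N object] + [S N object] + [F S]
  take E:  [I S N object] + [E I S N object] + [S N object] + [S]
  take I:  [I S N object] + [I S N object] + [S N object] + [S]
  take S:  [S N object] + [S N object] + [S N object] + [S]
  take N:  [N object] + [N object] + [N object]
  take object:  [object] + [object] + [object]

K -> D -> F -> E -> I -> S -> N -> object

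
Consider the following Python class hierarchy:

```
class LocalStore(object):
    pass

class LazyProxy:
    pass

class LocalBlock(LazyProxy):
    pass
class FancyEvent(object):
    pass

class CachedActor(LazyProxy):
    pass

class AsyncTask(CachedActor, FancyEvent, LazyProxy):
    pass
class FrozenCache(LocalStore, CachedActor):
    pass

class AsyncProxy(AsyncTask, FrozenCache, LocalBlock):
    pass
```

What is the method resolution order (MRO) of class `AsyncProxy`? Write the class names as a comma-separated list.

L[AsyncProxy] = AsyncProxy + merge(L[AsyncTask], L[FrozenCache], L[LocalBlock], [AsyncTask FrozenCache LocalBlock])
  take AsyncTask:  [AsyncTask CachedActor FancyEvent LazyProxy object] + [FrozenCache LocalStore CachedActor LazyProxy object] + [LocalBlock LazyProxy object] + [AsyncTask FrozenCache LocalBlock]
  take FrozenCache:  [CachedActor FancyEvent LazyProxy object] + [FrozenCache LocalStore CachedActor LazyProxy object] + [LocalBlock LazyProxy object] + [FrozenCache LocalBlock]
  take LocalStore:  [CachedActor FancyEvent LazyProxy object] + [LocalStore CachedActor LazyProxy object] + [LocalBlock LazyProxy object] + [LocalBlock]
  take CachedActor:  [CachedActor FancyEvent LazyProxy object] + [CachedActor LazyProxy object] + [LocalBlock LazyProxy object] + [LocalBlock]
  take FancyEvent:  [FancyEvent LazyProxy object] + [LazyProxy object] + [LocalBlock LazyProxy object] + [LocalBlock]
  take LocalBlock:  [LazyProxy object] + [LazyProxy object] + [LocalBlock LazyProxy object] + [LocalBlock]
  take LazyProxy:  [LazyProxy object] + [LazyProxy object] + [LazyProxy object]
  take object:  [object] + [object] + [object]

AsyncProxy, AsyncTask, FrozenCache, LocalStore, CachedActor, FancyEvent, LocalBlock, LazyProxy, object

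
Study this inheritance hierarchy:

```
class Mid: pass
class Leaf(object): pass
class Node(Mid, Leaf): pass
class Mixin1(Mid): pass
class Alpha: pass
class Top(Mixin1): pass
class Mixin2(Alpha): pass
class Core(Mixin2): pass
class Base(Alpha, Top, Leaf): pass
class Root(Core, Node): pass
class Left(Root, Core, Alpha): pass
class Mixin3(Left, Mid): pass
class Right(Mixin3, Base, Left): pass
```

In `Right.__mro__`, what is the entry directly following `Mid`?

L[Right] = Right + merge(L[Mixin3], L[Base], L[Left], [Mixin3 Base Left])
  take Mixin3:  [Mixin3 Left Root Core Mixin2 Alpha Node Mid Leaf object] + [Base Alpha Top Mixin1 Mid Leaf object] + [Left Root Core Mixin2 Alpha Node Mid Leaf object] + [Mixin3 Base Left]
  take Base:  [Left Root Core Mixin2 Alpha Node Mid Leaf object] + [Base Alpha Top Mixin1 Mid Leaf object] + [Left Root Core Mixin2 Alpha Node Mid Leaf object] + [Base Left]
  take Left:  [Left Root Core Mixin2 Alpha Node Mid Leaf object] + [Alpha Top Mixin1 Mid Leaf object] + [Left Root Core Mixin2 Alpha Node Mid Leaf object] + [Left]
  take Root:  [Root Core Mixin2 Alpha Node Mid Leaf object] + [Alpha Top Mixin1 Mid Leaf object] + [Root Core Mixin2 Alpha Node Mid Leaf object]
  take Core:  [Core Mixin2 Alpha Node Mid Leaf object] + [Alpha Top Mixin1 Mid Leaf object] + [Core Mixin2 Alpha Node Mid Leaf object]
  take Mixin2:  [Mixin2 Alpha Node Mid Leaf object] + [Alpha Top Mixin1 Mid Leaf object] + [Mixin2 Alpha Node Mid Leaf object]
  take Alpha:  [Alpha Node Mid Leaf object] + [Alpha Top Mixin1 Mid Leaf object] + [Alpha Node Mid Leaf object]
  take Node:  [Node Mid Leaf object] + [Top Mixin1 Mid Leaf object] + [Node Mid Leaf object]
  take Top:  [Mid Leaf object] + [Top Mixin1 Mid Leaf object] + [Mid Leaf object]
  take Mixin1:  [Mid Leaf object] + [Mixin1 Mid Leaf object] + [Mid Leaf object]
  take Mid:  [Mid Leaf object] + [Mid Leaf object] + [Mid Leaf object]
  take Leaf:  [Leaf object] + [Leaf object] + [Leaf object]
  take object:  [object] + [object] + [object]
MRO: Right Mixin3 Base Left Root Core Mixin2 Alpha Node Top Mixin1 Mid Leaf object
Mid is at position 11; next is Leaf.

Leaf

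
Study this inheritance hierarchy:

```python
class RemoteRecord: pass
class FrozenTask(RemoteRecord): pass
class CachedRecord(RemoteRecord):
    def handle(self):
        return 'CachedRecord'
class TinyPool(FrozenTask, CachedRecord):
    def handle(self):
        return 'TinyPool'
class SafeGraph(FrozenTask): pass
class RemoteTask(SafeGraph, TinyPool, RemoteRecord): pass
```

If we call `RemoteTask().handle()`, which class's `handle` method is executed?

L[RemoteTask] = RemoteTask + merge(L[SafeGraph], L[TinyPool], L[RemoteRecord], [SafeGraph TinyPool RemoteRecord])
  take SafeGraph:  [SafeGraph FrozenTask RemoteRecord object] + [TinyPool FrozenTask CachedRecord RemoteRecord object] + [RemoteRecord object] + [SafeGraph TinyPool RemoteRecord]
  take TinyPool:  [FrozenTask RemoteRecord object] + [TinyPool FrozenTask CachedRecord RemoteRecord object] + [RemoteRecord object] + [TinyPool RemoteRecord]
  take FrozenTask:  [FrozenTask RemoteRecord object] + [FrozenTask CachedRecord RemoteRecord object] + [RemoteRecord object] + [RemoteRecord]
  take CachedRecord:  [RemoteRecord object] + [CachedRecord RemoteRecord object] + [RemoteRecord object] + [RemoteRecord]
  take RemoteRecord:  [RemoteRecord object] + [RemoteRecord object] + [RemoteRecord object] + [RemoteRecord]
  take object:  [object] + [object] + [object]
MRO: RemoteTask SafeGraph TinyPool FrozenTask CachedRecord RemoteRecord object
handle is defined in: CachedRecord, TinyPool. First along the MRO is TinyPool.

TinyPool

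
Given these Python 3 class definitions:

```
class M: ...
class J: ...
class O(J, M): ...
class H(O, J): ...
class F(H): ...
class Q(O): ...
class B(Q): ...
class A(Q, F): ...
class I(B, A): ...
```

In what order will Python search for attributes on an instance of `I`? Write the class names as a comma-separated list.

L[I] = I + merge(L[B], L[A], [B A])
  take B:  [B Q O J M object] + [A Q F H O J M object] + [B A]
  take A:  [Q O J M object] + [A Q F H O J M object] + [A]
  take Q:  [Q O J M object] + [Q F H O J M object]
  take F:  [O J M object] + [F H O J M object]
  take H:  [O J M object] + [H O J M object]
  take O:  [O J M object] + [O J M object]
  take J:  [J M object] + [J M object]
  take M:  [M object] + [M object]
  take object:  [object] + [object]

I, B, A, Q, F, H, O, J, M, object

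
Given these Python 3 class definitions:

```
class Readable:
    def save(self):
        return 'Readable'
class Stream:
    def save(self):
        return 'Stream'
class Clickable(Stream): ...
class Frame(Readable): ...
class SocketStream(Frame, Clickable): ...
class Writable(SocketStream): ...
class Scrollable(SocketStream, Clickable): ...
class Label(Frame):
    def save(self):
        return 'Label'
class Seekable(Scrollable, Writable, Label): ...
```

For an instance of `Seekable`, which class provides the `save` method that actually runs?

L[Seekable] = Seekable + merge(L[Scrollable], L[Writable], L[Label], [Scrollable Writable Label])
  take Scrollable:  [Scrollable SocketStream Frame Readable Clickable Stream object] + [Writable SocketStream Frame Readable Clickable Stream object] + [Label Frame Readable object] + [Scrollable Writable Label]
  take Writable:  [SocketStream Frame Readable Clickable Stream object] + [Writable SocketStream Frame Readable Clickable Stream object] + [Label Frame Readable object] + [Writable Label]
  take SocketStream:  [SocketStream Frame Readable Clickable Stream object] + [SocketStream Frame Readable Clickable Stream object] + [Label Frame Readable object] + [Label]
  take Label:  [Frame Readable Clickable Stream object] + [Frame Readable Clickable Stream object] + [Label Frame Readable object] + [Label]
  take Frame:  [Frame Readable Clickable Stream object] + [Frame Readable Clickable Stream object] + [Frame Readable object]
  take Readable:  [Readable Clickable Stream object] + [Readable Clickable Stream object] + [Readable object]
  take Clickable:  [Clickable Stream object] + [Clickable Stream object] + [object]
  take Stream:  [Stream object] + [Stream object] + [object]
  take object:  [object] + [object] + [object]
MRO: Seekable Scrollable Writable SocketStream Label Frame Readable Clickable Stream object
save is defined in: Label, Readable, Stream. First along the MRO is Label.

Label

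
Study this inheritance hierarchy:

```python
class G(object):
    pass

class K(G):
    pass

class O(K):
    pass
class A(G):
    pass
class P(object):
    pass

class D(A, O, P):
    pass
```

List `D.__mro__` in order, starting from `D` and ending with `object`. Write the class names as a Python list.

L[D] = D + merge(L[A], L[O], L[P], [A O P])
  take A:  [A G object] + [O K G object] + [P object] + [A O P]
  take O:  [G object] + [O K G object] + [P object] + [O P]
  take K:  [G object] + [K G object] + [P object] + [P]
  take G:  [G object] + [G object] + [P object] + [P]
  take P:  [object] + [object] + [P object] + [P]
  take object:  [object] + [object] + [object]

[D, A, O, K, G, P, object]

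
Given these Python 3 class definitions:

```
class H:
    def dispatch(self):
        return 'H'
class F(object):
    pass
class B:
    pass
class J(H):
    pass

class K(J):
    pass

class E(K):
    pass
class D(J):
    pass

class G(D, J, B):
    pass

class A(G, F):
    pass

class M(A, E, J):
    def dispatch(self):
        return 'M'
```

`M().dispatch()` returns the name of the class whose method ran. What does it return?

L[M] = M + merge(L[A], L[E], L[J], [A E J])
  take A:  [A G D J H B F object] + [E K J H object] + [J H object] + [A E J]
  take G:  [G D J H B F object] + [E K J H object] + [J H object] + [E J]
  take D:  [D J H B F object] + [E K J H object] + [J H object] + [E J]
  take E:  [J H B F object] + [E K J H object] + [J H object] + [E J]
  take K:  [J H B F object] + [K J H object] + [J H object] + [J]
  take J:  [J H B F object] + [J H object] + [J H object] + [J]
  take H:  [H B F object] + [H object] + [H object]
  take B:  [B F object] + [object] + [object]
  take F:  [F object] + [object] + [object]
  take object:  [object] + [object] + [object]
MRO: M A G D E K J H B F object
dispatch is defined in: H, M. First along the MRO is M.

M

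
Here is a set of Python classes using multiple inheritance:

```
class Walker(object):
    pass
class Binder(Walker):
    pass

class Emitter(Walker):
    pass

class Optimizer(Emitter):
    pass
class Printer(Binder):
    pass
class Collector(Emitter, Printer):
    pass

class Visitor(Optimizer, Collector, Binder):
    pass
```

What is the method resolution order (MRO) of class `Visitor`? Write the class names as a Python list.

L[Visitor] = Visitor + merge(L[Optimizer], L[Collector], L[Binder], [Optimizer Collector Binder])
  take Optimizer:  [Optimizer Emitter Walker object] + [Collector Emitter Printer Binder Walker object] + [Binder Walker object] + [Optimizer Collector Binder]
  take Collector:  [Emitter Walker object] + [Collector Emitter Printer Binder Walker object] + [Binder Walker object] + [Collector Binder]
  take Emitter:  [Emitter Walker object] + [Emitter Printer Binder Walker object] + [Binder Walker object] + [Binder]
  take Printer:  [Walker object] + [Printer Binder Walker object] + [Binder Walker object] + [Binder]
  take Binder:  [Walker object] + [Binder Walker object] + [Binder Walker object] + [Binder]
  take Walker:  [Walker object] + [Walker object] + [Walker object]
  take object:  [object] + [object] + [object]

[Visitor, Optimizer, Collector, Emitter, Printer, Binder, Walker, object]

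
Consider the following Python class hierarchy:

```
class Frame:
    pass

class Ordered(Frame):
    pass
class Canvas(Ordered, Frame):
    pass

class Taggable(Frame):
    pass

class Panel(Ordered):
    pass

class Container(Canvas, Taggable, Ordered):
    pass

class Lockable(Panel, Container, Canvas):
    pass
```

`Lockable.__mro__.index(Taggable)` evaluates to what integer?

4

L[Lockable] = Lockable + merge(L[Panel], L[Container], L[Canvas], [Panel Container Canvas])
  take Panel:  [Panel Ordered Frame object] + [Container Canvas Taggable Ordered Frame object] + [Canvas Ordered Frame object] + [Panel Container Canvas]
  take Container:  [Ordered Frame object] + [Container Canvas Taggable Ordered Frame object] + [Canvas Ordered Frame object] + [Container Canvas]
  take Canvas:  [Ordered Frame object] + [Canvas Taggable Ordered Frame object] + [Canvas Ordered Frame object] + [Canvas]
  take Taggable:  [Ordered Frame object] + [Taggable Ordered Frame object] + [Ordered Frame object]
  take Ordered:  [Ordered Frame object] + [Ordered Frame object] + [Ordered Frame object]
  take Frame:  [Frame object] + [Frame object] + [Frame object]
  take object:  [object] + [object] + [object]
MRO: Lockable Panel Container Canvas Taggable Ordered Frame object
Taggable sits at index 4.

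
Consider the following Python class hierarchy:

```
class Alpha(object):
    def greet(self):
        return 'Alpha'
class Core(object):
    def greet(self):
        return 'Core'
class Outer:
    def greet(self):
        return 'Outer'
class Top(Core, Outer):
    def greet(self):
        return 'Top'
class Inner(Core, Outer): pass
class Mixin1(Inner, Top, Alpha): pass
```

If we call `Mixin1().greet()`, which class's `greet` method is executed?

Top

L[Mixin1] = Mixin1 + merge(L[Inner], L[Top], L[Alpha], [Inner Top Alpha])
  take Inner:  [Inner Core Outer object] + [Top Core Outer object] + [Alpha object] + [Inner Top Alpha]
  take Top:  [Core Outer object] + [Top Core Outer object] + [Alpha object] + [Top Alpha]
  take Core:  [Core Outer object] + [Core Outer object] + [Alpha object] + [Alpha]
  take Outer:  [Outer object] + [Outer object] + [Alpha object] + [Alpha]
  take Alpha:  [object] + [object] + [Alpha object] + [Alpha]
  take object:  [object] + [object] + [object]
MRO: Mixin1 Inner Top Core Outer Alpha object
greet is defined in: Alpha, Core, Outer, Top. First along the MRO is Top.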